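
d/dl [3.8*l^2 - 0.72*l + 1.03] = 7.6*l - 0.72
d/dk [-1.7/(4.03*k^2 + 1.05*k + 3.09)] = (13.702*k + 1.785)/(4.03*k^2 + 1.05*k + 3.09)^2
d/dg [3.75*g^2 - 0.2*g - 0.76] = 7.5*g - 0.2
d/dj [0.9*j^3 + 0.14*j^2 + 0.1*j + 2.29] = 2.7*j^2 + 0.28*j + 0.1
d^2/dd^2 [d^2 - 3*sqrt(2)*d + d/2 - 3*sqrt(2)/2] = 2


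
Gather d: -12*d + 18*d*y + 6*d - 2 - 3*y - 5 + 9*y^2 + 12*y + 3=d*(18*y - 6) + 9*y^2 + 9*y - 4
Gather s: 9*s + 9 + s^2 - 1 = s^2 + 9*s + 8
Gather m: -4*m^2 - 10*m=-4*m^2 - 10*m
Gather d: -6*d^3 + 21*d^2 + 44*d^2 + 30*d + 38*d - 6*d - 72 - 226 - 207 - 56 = -6*d^3 + 65*d^2 + 62*d - 561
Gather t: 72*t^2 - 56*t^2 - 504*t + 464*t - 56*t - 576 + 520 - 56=16*t^2 - 96*t - 112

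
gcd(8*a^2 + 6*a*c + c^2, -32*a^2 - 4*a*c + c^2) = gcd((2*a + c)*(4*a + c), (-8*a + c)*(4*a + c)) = 4*a + c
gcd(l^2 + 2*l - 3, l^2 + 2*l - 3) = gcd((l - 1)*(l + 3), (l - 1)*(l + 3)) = l^2 + 2*l - 3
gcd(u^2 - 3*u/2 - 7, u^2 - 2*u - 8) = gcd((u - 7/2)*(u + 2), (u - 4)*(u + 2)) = u + 2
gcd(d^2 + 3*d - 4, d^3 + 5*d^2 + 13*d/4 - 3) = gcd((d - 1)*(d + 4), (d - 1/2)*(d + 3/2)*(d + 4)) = d + 4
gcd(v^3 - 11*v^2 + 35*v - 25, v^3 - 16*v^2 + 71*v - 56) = v - 1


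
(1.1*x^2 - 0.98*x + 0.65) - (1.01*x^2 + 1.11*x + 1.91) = 0.0900000000000001*x^2 - 2.09*x - 1.26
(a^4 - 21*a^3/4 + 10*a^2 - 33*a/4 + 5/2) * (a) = a^5 - 21*a^4/4 + 10*a^3 - 33*a^2/4 + 5*a/2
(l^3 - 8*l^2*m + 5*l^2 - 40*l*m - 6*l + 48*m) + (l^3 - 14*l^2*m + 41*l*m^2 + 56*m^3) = 2*l^3 - 22*l^2*m + 5*l^2 + 41*l*m^2 - 40*l*m - 6*l + 56*m^3 + 48*m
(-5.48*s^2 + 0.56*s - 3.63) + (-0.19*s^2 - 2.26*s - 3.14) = -5.67*s^2 - 1.7*s - 6.77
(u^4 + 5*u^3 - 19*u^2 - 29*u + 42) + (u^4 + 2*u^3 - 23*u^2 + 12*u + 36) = 2*u^4 + 7*u^3 - 42*u^2 - 17*u + 78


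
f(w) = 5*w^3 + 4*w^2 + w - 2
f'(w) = 15*w^2 + 8*w + 1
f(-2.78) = -81.29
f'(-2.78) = 94.69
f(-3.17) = -124.25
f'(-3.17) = 126.37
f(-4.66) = -425.77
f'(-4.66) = 289.45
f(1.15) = 12.04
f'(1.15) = 30.04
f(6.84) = 1792.05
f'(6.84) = 757.50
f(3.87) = 351.58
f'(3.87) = 256.61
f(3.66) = 300.38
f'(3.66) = 231.21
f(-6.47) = -1195.23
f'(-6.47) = 577.15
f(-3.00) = -104.00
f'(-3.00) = 112.00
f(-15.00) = -15992.00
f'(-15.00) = 3256.00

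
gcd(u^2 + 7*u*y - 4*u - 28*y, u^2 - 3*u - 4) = u - 4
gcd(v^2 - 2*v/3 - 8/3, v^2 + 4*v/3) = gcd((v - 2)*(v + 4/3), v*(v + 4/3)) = v + 4/3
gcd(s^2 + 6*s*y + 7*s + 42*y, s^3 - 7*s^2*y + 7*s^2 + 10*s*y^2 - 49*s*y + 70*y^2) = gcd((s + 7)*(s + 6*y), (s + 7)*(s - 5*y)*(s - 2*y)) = s + 7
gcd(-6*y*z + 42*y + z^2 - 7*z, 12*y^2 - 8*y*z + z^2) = 6*y - z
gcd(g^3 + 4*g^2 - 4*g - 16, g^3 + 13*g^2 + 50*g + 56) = g^2 + 6*g + 8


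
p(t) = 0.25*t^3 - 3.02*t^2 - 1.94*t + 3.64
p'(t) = 0.75*t^2 - 6.04*t - 1.94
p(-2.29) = -10.76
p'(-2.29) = 15.82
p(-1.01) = 2.26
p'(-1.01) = 4.93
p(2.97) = -22.21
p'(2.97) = -13.26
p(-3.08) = -26.34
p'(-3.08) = 23.78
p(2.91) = -21.42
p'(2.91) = -13.17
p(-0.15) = 3.86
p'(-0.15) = -1.02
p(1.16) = -2.28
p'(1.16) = -7.94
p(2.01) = -10.43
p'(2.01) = -11.05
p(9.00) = -76.19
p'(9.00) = 4.45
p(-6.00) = -147.44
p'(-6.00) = 61.30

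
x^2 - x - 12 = (x - 4)*(x + 3)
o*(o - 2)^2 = o^3 - 4*o^2 + 4*o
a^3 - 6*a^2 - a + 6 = (a - 6)*(a - 1)*(a + 1)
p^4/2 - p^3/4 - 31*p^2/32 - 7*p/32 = p*(p/2 + 1/2)*(p - 7/4)*(p + 1/4)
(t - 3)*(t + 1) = t^2 - 2*t - 3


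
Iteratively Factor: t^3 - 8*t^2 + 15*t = (t - 5)*(t^2 - 3*t) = t*(t - 5)*(t - 3)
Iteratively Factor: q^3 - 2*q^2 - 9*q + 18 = (q + 3)*(q^2 - 5*q + 6) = (q - 2)*(q + 3)*(q - 3)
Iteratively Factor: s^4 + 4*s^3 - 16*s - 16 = (s - 2)*(s^3 + 6*s^2 + 12*s + 8) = (s - 2)*(s + 2)*(s^2 + 4*s + 4) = (s - 2)*(s + 2)^2*(s + 2)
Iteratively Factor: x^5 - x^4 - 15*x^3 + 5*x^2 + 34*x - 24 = (x - 1)*(x^4 - 15*x^2 - 10*x + 24) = (x - 1)*(x + 2)*(x^3 - 2*x^2 - 11*x + 12) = (x - 1)^2*(x + 2)*(x^2 - x - 12) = (x - 1)^2*(x + 2)*(x + 3)*(x - 4)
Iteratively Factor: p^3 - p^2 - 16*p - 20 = (p - 5)*(p^2 + 4*p + 4) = (p - 5)*(p + 2)*(p + 2)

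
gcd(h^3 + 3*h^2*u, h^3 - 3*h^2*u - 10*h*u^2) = h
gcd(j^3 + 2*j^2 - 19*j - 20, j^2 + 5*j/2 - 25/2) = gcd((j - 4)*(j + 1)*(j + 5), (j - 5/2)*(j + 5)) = j + 5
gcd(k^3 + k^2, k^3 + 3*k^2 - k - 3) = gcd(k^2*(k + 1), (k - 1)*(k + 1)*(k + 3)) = k + 1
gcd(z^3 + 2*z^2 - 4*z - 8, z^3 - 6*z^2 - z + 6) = 1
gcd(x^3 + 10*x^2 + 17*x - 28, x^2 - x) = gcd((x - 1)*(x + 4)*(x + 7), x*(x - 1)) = x - 1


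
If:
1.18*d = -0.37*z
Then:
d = -0.313559322033898*z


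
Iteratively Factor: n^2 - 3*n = (n - 3)*(n)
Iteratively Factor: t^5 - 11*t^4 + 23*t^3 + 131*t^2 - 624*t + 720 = (t - 3)*(t^4 - 8*t^3 - t^2 + 128*t - 240) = (t - 3)^2*(t^3 - 5*t^2 - 16*t + 80) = (t - 5)*(t - 3)^2*(t^2 - 16) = (t - 5)*(t - 4)*(t - 3)^2*(t + 4)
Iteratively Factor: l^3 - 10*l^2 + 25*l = (l - 5)*(l^2 - 5*l) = l*(l - 5)*(l - 5)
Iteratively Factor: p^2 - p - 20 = (p + 4)*(p - 5)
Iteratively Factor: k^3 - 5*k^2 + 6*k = (k - 3)*(k^2 - 2*k) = k*(k - 3)*(k - 2)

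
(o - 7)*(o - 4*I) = o^2 - 7*o - 4*I*o + 28*I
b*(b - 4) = b^2 - 4*b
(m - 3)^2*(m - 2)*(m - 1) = m^4 - 9*m^3 + 29*m^2 - 39*m + 18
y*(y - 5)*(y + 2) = y^3 - 3*y^2 - 10*y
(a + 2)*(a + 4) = a^2 + 6*a + 8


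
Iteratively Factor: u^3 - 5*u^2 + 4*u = (u)*(u^2 - 5*u + 4) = u*(u - 4)*(u - 1)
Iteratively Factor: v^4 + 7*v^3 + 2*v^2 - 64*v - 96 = (v + 4)*(v^3 + 3*v^2 - 10*v - 24) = (v + 4)^2*(v^2 - v - 6) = (v - 3)*(v + 4)^2*(v + 2)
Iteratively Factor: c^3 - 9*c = (c)*(c^2 - 9) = c*(c - 3)*(c + 3)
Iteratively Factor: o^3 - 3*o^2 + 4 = (o - 2)*(o^2 - o - 2) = (o - 2)^2*(o + 1)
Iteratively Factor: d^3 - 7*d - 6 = (d + 2)*(d^2 - 2*d - 3) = (d + 1)*(d + 2)*(d - 3)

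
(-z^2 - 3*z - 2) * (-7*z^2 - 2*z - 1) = 7*z^4 + 23*z^3 + 21*z^2 + 7*z + 2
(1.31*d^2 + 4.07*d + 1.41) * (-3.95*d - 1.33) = -5.1745*d^3 - 17.8188*d^2 - 10.9826*d - 1.8753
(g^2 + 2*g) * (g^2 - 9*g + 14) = g^4 - 7*g^3 - 4*g^2 + 28*g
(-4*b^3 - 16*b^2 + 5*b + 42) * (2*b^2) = -8*b^5 - 32*b^4 + 10*b^3 + 84*b^2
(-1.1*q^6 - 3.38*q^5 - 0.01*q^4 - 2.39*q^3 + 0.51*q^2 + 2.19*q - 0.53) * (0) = 0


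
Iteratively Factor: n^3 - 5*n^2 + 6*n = (n - 3)*(n^2 - 2*n) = (n - 3)*(n - 2)*(n)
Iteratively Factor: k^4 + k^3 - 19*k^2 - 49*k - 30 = (k - 5)*(k^3 + 6*k^2 + 11*k + 6) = (k - 5)*(k + 1)*(k^2 + 5*k + 6) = (k - 5)*(k + 1)*(k + 2)*(k + 3)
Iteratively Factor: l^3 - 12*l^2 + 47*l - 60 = (l - 4)*(l^2 - 8*l + 15) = (l - 5)*(l - 4)*(l - 3)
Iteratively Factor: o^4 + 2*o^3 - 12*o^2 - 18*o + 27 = (o - 1)*(o^3 + 3*o^2 - 9*o - 27) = (o - 1)*(o + 3)*(o^2 - 9) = (o - 3)*(o - 1)*(o + 3)*(o + 3)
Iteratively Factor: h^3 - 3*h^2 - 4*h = (h - 4)*(h^2 + h) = h*(h - 4)*(h + 1)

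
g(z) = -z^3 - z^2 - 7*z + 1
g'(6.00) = -127.00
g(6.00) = -293.00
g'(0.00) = -7.00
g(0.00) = 1.00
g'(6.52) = -147.57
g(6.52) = -364.32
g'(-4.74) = -64.92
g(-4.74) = 118.21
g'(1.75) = -19.69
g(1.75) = -19.67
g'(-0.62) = -6.91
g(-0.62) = 5.19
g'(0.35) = -8.07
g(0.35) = -1.62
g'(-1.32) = -9.59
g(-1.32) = 10.80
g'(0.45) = -8.51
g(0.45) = -2.44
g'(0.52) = -8.85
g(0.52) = -3.05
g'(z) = -3*z^2 - 2*z - 7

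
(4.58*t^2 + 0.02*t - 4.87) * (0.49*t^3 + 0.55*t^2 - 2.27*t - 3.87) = 2.2442*t^5 + 2.5288*t^4 - 12.7719*t^3 - 20.4485*t^2 + 10.9775*t + 18.8469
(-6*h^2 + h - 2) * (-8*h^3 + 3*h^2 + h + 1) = 48*h^5 - 26*h^4 + 13*h^3 - 11*h^2 - h - 2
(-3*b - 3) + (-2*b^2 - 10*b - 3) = -2*b^2 - 13*b - 6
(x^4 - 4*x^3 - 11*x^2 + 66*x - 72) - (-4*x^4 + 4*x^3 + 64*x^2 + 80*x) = 5*x^4 - 8*x^3 - 75*x^2 - 14*x - 72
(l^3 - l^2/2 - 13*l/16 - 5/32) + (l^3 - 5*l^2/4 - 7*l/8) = 2*l^3 - 7*l^2/4 - 27*l/16 - 5/32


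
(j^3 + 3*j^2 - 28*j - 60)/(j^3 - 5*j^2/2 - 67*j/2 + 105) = 2*(j + 2)/(2*j - 7)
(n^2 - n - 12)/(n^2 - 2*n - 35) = (-n^2 + n + 12)/(-n^2 + 2*n + 35)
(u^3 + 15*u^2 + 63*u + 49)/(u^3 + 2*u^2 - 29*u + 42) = (u^2 + 8*u + 7)/(u^2 - 5*u + 6)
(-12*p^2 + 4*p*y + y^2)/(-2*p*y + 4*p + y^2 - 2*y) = (6*p + y)/(y - 2)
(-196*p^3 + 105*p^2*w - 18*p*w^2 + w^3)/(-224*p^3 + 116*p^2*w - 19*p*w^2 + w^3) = (7*p - w)/(8*p - w)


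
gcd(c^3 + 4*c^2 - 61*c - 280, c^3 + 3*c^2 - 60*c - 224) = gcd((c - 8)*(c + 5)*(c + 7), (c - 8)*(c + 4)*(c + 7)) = c^2 - c - 56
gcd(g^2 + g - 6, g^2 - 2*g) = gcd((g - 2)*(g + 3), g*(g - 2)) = g - 2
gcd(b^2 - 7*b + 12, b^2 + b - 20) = b - 4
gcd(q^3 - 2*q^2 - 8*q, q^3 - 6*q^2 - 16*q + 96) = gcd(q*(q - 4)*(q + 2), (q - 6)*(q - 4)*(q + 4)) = q - 4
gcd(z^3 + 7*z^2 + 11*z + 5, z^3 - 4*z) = 1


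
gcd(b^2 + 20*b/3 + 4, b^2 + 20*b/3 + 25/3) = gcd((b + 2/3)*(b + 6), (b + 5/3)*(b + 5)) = 1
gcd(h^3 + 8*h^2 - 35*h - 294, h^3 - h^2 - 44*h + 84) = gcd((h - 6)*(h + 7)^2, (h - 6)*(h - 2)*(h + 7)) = h^2 + h - 42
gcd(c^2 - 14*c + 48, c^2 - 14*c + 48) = c^2 - 14*c + 48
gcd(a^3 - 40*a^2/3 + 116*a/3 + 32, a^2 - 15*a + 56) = a - 8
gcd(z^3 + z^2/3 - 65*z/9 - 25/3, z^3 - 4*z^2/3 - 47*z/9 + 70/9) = 1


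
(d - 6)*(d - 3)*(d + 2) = d^3 - 7*d^2 + 36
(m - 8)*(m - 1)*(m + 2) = m^3 - 7*m^2 - 10*m + 16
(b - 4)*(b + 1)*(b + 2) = b^3 - b^2 - 10*b - 8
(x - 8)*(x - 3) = x^2 - 11*x + 24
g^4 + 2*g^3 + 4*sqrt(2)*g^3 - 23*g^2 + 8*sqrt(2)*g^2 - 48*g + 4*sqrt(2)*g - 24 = (g + 1)^2*(g - 2*sqrt(2))*(g + 6*sqrt(2))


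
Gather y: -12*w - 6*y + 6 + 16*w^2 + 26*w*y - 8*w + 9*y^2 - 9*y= 16*w^2 - 20*w + 9*y^2 + y*(26*w - 15) + 6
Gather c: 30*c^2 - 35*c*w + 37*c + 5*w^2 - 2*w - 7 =30*c^2 + c*(37 - 35*w) + 5*w^2 - 2*w - 7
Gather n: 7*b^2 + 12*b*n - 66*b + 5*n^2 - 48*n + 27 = 7*b^2 - 66*b + 5*n^2 + n*(12*b - 48) + 27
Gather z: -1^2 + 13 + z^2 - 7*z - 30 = z^2 - 7*z - 18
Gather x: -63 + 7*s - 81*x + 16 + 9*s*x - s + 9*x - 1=6*s + x*(9*s - 72) - 48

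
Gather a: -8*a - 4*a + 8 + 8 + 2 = 18 - 12*a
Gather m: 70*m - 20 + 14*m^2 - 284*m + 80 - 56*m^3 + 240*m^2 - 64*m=-56*m^3 + 254*m^2 - 278*m + 60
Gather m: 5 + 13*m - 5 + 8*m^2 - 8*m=8*m^2 + 5*m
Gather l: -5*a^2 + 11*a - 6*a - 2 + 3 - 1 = -5*a^2 + 5*a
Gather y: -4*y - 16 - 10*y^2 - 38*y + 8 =-10*y^2 - 42*y - 8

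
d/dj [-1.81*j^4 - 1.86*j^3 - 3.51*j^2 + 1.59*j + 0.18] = -7.24*j^3 - 5.58*j^2 - 7.02*j + 1.59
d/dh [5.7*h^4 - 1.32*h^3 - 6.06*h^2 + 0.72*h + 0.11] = 22.8*h^3 - 3.96*h^2 - 12.12*h + 0.72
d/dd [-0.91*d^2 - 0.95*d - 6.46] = -1.82*d - 0.95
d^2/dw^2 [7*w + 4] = 0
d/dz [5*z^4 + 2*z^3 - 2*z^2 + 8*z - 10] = 20*z^3 + 6*z^2 - 4*z + 8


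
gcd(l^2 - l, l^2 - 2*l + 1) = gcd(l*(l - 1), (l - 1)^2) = l - 1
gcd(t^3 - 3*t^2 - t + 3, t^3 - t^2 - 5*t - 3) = t^2 - 2*t - 3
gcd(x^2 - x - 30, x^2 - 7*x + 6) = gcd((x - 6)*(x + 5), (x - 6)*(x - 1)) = x - 6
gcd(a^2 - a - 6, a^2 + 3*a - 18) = a - 3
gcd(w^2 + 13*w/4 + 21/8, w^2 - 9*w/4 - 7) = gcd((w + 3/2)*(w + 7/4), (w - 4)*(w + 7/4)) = w + 7/4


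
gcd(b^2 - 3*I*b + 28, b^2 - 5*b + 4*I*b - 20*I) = b + 4*I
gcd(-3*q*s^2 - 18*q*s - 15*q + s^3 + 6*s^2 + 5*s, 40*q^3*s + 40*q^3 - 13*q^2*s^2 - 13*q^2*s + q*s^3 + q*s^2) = s + 1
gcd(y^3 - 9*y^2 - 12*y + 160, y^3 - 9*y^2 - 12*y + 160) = y^3 - 9*y^2 - 12*y + 160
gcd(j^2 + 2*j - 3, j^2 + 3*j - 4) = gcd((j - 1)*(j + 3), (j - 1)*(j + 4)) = j - 1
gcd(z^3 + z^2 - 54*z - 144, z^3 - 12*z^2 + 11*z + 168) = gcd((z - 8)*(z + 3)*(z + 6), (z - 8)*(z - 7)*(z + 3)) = z^2 - 5*z - 24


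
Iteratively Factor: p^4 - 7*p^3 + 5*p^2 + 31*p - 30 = (p - 5)*(p^3 - 2*p^2 - 5*p + 6) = (p - 5)*(p + 2)*(p^2 - 4*p + 3) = (p - 5)*(p - 1)*(p + 2)*(p - 3)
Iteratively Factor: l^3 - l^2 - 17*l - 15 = (l - 5)*(l^2 + 4*l + 3) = (l - 5)*(l + 3)*(l + 1)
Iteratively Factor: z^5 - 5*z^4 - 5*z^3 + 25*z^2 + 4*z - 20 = (z + 1)*(z^4 - 6*z^3 + z^2 + 24*z - 20) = (z - 2)*(z + 1)*(z^3 - 4*z^2 - 7*z + 10) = (z - 2)*(z - 1)*(z + 1)*(z^2 - 3*z - 10) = (z - 2)*(z - 1)*(z + 1)*(z + 2)*(z - 5)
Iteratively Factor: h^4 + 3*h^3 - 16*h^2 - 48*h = (h - 4)*(h^3 + 7*h^2 + 12*h) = h*(h - 4)*(h^2 + 7*h + 12) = h*(h - 4)*(h + 3)*(h + 4)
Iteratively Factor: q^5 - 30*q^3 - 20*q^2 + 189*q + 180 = (q + 1)*(q^4 - q^3 - 29*q^2 + 9*q + 180) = (q + 1)*(q + 3)*(q^3 - 4*q^2 - 17*q + 60) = (q - 5)*(q + 1)*(q + 3)*(q^2 + q - 12) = (q - 5)*(q + 1)*(q + 3)*(q + 4)*(q - 3)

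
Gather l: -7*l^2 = -7*l^2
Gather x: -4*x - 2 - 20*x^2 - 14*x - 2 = -20*x^2 - 18*x - 4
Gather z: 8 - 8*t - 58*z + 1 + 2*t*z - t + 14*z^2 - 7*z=-9*t + 14*z^2 + z*(2*t - 65) + 9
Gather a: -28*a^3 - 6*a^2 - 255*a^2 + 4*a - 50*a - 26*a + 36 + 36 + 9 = -28*a^3 - 261*a^2 - 72*a + 81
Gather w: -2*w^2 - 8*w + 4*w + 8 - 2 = -2*w^2 - 4*w + 6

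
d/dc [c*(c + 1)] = 2*c + 1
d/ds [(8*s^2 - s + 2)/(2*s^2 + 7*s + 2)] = 2*(29*s^2 + 12*s - 8)/(4*s^4 + 28*s^3 + 57*s^2 + 28*s + 4)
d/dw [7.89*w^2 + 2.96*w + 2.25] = 15.78*w + 2.96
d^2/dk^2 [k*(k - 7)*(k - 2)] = 6*k - 18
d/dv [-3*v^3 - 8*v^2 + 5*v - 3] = -9*v^2 - 16*v + 5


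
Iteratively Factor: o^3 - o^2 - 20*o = (o)*(o^2 - o - 20) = o*(o - 5)*(o + 4)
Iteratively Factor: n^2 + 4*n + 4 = (n + 2)*(n + 2)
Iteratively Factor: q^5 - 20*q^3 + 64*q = (q - 4)*(q^4 + 4*q^3 - 4*q^2 - 16*q) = (q - 4)*(q + 4)*(q^3 - 4*q) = (q - 4)*(q + 2)*(q + 4)*(q^2 - 2*q) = (q - 4)*(q - 2)*(q + 2)*(q + 4)*(q)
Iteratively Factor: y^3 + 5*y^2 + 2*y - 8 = (y + 4)*(y^2 + y - 2) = (y + 2)*(y + 4)*(y - 1)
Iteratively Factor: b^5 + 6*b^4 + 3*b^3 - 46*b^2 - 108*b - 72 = (b + 2)*(b^4 + 4*b^3 - 5*b^2 - 36*b - 36) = (b + 2)*(b + 3)*(b^3 + b^2 - 8*b - 12) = (b + 2)^2*(b + 3)*(b^2 - b - 6) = (b + 2)^3*(b + 3)*(b - 3)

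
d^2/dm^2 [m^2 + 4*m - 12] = 2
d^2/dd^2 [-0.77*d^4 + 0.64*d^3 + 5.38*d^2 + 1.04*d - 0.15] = -9.24*d^2 + 3.84*d + 10.76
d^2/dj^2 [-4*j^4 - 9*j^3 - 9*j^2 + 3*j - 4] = -48*j^2 - 54*j - 18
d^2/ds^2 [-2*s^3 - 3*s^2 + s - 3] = -12*s - 6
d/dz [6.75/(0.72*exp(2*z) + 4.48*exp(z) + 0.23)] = (-9.72*exp(z) - 30.24)*exp(z)/(0.72*exp(2*z) + 4.48*exp(z) + 0.23)^2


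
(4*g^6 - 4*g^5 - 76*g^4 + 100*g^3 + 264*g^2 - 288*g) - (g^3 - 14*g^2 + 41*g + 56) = 4*g^6 - 4*g^5 - 76*g^4 + 99*g^3 + 278*g^2 - 329*g - 56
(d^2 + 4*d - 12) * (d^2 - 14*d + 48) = d^4 - 10*d^3 - 20*d^2 + 360*d - 576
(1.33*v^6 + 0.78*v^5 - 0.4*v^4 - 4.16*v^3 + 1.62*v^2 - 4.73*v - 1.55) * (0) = 0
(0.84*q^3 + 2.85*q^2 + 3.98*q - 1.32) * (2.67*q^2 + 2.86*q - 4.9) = 2.2428*q^5 + 10.0119*q^4 + 14.6616*q^3 - 6.1066*q^2 - 23.2772*q + 6.468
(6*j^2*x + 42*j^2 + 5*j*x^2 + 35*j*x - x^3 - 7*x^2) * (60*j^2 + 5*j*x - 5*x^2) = 360*j^4*x + 2520*j^4 + 330*j^3*x^2 + 2310*j^3*x - 65*j^2*x^3 - 455*j^2*x^2 - 30*j*x^4 - 210*j*x^3 + 5*x^5 + 35*x^4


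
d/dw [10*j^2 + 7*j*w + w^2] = 7*j + 2*w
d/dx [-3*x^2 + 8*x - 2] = 8 - 6*x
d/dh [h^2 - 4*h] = 2*h - 4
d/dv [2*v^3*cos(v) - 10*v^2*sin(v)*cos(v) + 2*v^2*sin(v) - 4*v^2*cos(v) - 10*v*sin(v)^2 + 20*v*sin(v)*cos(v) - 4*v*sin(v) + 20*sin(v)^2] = -2*v^3*sin(v) + 4*v^2*sin(v) + 8*v^2*cos(v) - 10*v^2*cos(2*v) + 4*v*sin(v) - 12*v*cos(v) + 20*sqrt(2)*v*cos(2*v + pi/4) - 4*sin(v) + 30*sin(2*v) + 5*cos(2*v) - 5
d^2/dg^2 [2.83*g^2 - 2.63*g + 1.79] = 5.66000000000000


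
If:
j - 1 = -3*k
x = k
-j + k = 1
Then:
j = -1/2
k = 1/2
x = 1/2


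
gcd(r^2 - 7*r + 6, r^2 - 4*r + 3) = r - 1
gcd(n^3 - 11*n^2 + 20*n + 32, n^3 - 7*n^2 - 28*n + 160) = n^2 - 12*n + 32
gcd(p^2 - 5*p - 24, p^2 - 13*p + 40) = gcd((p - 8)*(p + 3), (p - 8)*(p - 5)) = p - 8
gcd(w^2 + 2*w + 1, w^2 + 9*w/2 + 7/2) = w + 1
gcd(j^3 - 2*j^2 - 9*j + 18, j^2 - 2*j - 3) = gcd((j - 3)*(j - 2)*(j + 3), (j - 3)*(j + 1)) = j - 3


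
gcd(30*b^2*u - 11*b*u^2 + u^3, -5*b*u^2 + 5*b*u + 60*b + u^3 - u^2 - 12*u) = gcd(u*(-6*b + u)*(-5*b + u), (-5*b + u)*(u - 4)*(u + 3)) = -5*b + u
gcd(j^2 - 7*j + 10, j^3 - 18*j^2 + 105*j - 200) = j - 5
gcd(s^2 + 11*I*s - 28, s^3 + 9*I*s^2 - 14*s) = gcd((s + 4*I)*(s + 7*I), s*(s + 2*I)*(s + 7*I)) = s + 7*I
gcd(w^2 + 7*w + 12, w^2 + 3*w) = w + 3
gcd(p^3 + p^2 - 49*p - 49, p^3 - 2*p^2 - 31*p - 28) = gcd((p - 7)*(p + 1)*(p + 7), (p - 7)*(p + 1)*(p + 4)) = p^2 - 6*p - 7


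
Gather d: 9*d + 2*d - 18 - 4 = 11*d - 22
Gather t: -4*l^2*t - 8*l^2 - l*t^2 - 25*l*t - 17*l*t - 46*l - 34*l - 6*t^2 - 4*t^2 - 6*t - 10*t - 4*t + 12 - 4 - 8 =-8*l^2 - 80*l + t^2*(-l - 10) + t*(-4*l^2 - 42*l - 20)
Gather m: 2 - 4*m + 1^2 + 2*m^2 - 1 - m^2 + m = m^2 - 3*m + 2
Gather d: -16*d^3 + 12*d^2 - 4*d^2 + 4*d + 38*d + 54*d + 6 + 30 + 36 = -16*d^3 + 8*d^2 + 96*d + 72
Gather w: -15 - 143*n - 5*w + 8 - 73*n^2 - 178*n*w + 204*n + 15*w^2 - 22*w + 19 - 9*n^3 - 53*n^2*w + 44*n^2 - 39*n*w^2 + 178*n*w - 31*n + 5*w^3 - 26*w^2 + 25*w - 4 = -9*n^3 - 29*n^2 + 30*n + 5*w^3 + w^2*(-39*n - 11) + w*(-53*n^2 - 2) + 8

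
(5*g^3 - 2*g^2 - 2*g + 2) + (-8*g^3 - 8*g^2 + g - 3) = -3*g^3 - 10*g^2 - g - 1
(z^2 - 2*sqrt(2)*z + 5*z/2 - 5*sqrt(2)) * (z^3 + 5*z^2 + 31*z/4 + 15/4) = z^5 - 2*sqrt(2)*z^4 + 15*z^4/2 - 15*sqrt(2)*z^3 + 81*z^3/4 - 81*sqrt(2)*z^2/2 + 185*z^2/8 - 185*sqrt(2)*z/4 + 75*z/8 - 75*sqrt(2)/4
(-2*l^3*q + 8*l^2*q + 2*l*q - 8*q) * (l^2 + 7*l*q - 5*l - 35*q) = -2*l^5*q - 14*l^4*q^2 + 18*l^4*q + 126*l^3*q^2 - 38*l^3*q - 266*l^2*q^2 - 18*l^2*q - 126*l*q^2 + 40*l*q + 280*q^2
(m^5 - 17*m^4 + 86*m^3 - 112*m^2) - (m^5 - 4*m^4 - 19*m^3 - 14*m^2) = -13*m^4 + 105*m^3 - 98*m^2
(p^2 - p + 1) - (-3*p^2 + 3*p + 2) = 4*p^2 - 4*p - 1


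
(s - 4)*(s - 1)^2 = s^3 - 6*s^2 + 9*s - 4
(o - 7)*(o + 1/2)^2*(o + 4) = o^4 - 2*o^3 - 123*o^2/4 - 115*o/4 - 7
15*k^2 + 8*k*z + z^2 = (3*k + z)*(5*k + z)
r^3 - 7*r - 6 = (r - 3)*(r + 1)*(r + 2)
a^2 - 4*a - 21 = (a - 7)*(a + 3)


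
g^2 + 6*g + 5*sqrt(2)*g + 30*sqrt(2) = (g + 6)*(g + 5*sqrt(2))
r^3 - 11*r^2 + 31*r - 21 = (r - 7)*(r - 3)*(r - 1)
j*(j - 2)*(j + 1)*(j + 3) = j^4 + 2*j^3 - 5*j^2 - 6*j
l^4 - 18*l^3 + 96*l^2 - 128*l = l*(l - 8)^2*(l - 2)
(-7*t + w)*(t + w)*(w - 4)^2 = -7*t^2*w^2 + 56*t^2*w - 112*t^2 - 6*t*w^3 + 48*t*w^2 - 96*t*w + w^4 - 8*w^3 + 16*w^2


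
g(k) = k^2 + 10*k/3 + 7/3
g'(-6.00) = -8.67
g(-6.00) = 18.33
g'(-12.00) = -20.67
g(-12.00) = 106.33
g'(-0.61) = 2.11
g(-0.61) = 0.67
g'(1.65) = 6.63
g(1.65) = 10.56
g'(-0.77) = 1.79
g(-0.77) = 0.36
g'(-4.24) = -5.15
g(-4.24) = 6.18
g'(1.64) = 6.61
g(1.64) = 10.49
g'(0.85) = 5.03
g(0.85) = 5.89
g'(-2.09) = -0.85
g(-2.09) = -0.27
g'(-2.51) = -1.69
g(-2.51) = 0.27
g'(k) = 2*k + 10/3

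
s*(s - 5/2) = s^2 - 5*s/2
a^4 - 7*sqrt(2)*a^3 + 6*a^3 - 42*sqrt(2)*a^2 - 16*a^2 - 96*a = a*(a + 6)*(a - 8*sqrt(2))*(a + sqrt(2))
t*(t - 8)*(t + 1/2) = t^3 - 15*t^2/2 - 4*t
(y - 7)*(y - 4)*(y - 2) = y^3 - 13*y^2 + 50*y - 56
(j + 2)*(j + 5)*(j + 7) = j^3 + 14*j^2 + 59*j + 70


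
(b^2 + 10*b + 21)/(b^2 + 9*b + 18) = (b + 7)/(b + 6)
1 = 1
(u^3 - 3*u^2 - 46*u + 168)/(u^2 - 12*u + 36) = (u^2 + 3*u - 28)/(u - 6)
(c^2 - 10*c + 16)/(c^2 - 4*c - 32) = (c - 2)/(c + 4)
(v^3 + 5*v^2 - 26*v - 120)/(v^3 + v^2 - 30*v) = (v + 4)/v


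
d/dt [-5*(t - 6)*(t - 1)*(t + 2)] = -15*t^2 + 50*t + 40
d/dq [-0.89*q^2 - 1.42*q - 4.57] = -1.78*q - 1.42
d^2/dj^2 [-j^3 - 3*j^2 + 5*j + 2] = -6*j - 6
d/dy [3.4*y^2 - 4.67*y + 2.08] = 6.8*y - 4.67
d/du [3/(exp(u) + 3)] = -3*exp(u)/(exp(u) + 3)^2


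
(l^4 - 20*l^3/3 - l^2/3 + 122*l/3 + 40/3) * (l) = l^5 - 20*l^4/3 - l^3/3 + 122*l^2/3 + 40*l/3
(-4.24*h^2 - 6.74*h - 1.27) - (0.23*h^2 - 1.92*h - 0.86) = -4.47*h^2 - 4.82*h - 0.41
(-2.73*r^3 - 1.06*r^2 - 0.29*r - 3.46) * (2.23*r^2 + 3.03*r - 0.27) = -6.0879*r^5 - 10.6357*r^4 - 3.1214*r^3 - 8.3083*r^2 - 10.4055*r + 0.9342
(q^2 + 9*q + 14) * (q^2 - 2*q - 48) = q^4 + 7*q^3 - 52*q^2 - 460*q - 672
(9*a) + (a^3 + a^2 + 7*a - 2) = a^3 + a^2 + 16*a - 2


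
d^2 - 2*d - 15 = (d - 5)*(d + 3)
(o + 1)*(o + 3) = o^2 + 4*o + 3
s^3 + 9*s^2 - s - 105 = (s - 3)*(s + 5)*(s + 7)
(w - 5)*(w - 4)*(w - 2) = w^3 - 11*w^2 + 38*w - 40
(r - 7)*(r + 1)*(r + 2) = r^3 - 4*r^2 - 19*r - 14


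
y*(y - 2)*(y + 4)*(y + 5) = y^4 + 7*y^3 + 2*y^2 - 40*y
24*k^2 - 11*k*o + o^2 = (-8*k + o)*(-3*k + o)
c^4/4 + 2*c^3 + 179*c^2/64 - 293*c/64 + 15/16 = (c/4 + 1)*(c - 3/4)*(c - 1/4)*(c + 5)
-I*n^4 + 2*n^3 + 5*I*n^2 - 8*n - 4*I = (n - 2)*(n + 2)*(n + I)*(-I*n + 1)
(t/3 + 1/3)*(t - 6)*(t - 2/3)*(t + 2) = t^4/3 - 11*t^3/9 - 14*t^2/3 - 4*t/9 + 8/3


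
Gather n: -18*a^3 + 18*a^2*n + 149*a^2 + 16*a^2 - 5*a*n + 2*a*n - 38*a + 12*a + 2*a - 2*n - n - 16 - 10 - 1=-18*a^3 + 165*a^2 - 24*a + n*(18*a^2 - 3*a - 3) - 27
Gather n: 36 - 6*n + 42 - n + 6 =84 - 7*n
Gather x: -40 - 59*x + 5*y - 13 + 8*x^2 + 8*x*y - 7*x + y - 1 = 8*x^2 + x*(8*y - 66) + 6*y - 54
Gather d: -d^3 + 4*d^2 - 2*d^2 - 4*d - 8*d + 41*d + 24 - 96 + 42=-d^3 + 2*d^2 + 29*d - 30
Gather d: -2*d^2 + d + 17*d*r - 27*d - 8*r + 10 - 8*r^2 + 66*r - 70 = -2*d^2 + d*(17*r - 26) - 8*r^2 + 58*r - 60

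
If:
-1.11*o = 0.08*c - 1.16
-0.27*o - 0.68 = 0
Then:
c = 49.44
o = -2.52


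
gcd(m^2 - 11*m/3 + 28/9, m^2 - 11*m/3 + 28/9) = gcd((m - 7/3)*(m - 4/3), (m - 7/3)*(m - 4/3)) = m^2 - 11*m/3 + 28/9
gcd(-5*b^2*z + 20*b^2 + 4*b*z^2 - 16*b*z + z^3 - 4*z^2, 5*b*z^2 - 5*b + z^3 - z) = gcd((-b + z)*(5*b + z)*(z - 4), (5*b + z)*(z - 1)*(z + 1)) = 5*b + z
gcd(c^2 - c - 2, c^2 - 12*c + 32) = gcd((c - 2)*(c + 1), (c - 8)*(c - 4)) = 1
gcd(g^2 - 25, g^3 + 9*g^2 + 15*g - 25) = g + 5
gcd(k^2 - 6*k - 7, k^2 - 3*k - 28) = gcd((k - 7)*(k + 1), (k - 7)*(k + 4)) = k - 7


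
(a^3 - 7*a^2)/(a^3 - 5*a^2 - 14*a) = a/(a + 2)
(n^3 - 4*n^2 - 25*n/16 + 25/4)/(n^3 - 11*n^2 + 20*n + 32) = (n^2 - 25/16)/(n^2 - 7*n - 8)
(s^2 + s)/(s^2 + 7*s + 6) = s/(s + 6)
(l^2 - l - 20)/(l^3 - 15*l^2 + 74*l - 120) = (l + 4)/(l^2 - 10*l + 24)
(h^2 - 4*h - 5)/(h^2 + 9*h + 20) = (h^2 - 4*h - 5)/(h^2 + 9*h + 20)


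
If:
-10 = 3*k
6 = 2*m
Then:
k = -10/3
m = 3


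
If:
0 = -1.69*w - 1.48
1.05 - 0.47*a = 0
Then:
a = 2.23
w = -0.88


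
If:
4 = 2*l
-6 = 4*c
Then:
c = -3/2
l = 2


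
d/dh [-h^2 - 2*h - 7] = -2*h - 2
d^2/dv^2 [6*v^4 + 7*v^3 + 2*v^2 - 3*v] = 72*v^2 + 42*v + 4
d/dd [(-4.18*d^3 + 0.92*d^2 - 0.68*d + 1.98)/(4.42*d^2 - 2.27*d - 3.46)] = (-18.4756*d^4 + 18.9772*d^3 + 44.3056*d^2 - 23.8696*d + 6.8474)/(19.5364*d^4 - 20.0668*d^3 - 25.4335*d^2 + 15.7084*d + 11.9716)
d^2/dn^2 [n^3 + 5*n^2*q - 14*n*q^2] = 6*n + 10*q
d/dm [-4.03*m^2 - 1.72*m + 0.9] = -8.06*m - 1.72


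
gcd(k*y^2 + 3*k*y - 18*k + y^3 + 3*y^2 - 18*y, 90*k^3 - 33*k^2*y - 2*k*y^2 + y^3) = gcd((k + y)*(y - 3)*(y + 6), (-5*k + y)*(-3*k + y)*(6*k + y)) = 1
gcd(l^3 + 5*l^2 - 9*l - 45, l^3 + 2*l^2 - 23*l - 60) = l + 3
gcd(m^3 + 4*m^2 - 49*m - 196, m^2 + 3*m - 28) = m + 7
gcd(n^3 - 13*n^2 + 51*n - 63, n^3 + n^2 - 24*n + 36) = n - 3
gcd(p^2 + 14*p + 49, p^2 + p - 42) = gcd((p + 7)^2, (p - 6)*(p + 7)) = p + 7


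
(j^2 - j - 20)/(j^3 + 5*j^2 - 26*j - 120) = 1/(j + 6)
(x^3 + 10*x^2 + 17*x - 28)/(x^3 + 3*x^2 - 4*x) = (x + 7)/x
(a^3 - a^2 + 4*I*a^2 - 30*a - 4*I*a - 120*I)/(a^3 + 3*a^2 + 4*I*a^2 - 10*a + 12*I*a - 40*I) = (a - 6)/(a - 2)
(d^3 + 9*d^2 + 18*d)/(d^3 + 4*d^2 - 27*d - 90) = d/(d - 5)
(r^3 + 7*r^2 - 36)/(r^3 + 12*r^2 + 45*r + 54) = (r - 2)/(r + 3)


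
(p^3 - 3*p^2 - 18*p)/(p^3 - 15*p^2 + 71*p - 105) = p*(p^2 - 3*p - 18)/(p^3 - 15*p^2 + 71*p - 105)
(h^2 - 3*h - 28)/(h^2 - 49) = (h + 4)/(h + 7)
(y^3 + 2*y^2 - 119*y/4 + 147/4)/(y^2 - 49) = (y^2 - 5*y + 21/4)/(y - 7)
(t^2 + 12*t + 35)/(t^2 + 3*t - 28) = (t + 5)/(t - 4)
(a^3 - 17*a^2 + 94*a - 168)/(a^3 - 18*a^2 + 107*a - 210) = (a - 4)/(a - 5)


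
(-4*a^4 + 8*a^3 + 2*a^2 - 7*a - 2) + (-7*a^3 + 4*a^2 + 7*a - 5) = -4*a^4 + a^3 + 6*a^2 - 7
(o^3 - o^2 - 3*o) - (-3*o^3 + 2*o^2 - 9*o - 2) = 4*o^3 - 3*o^2 + 6*o + 2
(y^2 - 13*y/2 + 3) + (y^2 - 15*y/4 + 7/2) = 2*y^2 - 41*y/4 + 13/2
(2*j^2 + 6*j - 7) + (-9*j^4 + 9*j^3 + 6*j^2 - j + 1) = -9*j^4 + 9*j^3 + 8*j^2 + 5*j - 6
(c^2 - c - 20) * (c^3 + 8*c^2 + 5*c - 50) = c^5 + 7*c^4 - 23*c^3 - 215*c^2 - 50*c + 1000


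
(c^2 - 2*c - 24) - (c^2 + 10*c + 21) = -12*c - 45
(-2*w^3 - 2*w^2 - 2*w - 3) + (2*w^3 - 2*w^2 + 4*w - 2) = -4*w^2 + 2*w - 5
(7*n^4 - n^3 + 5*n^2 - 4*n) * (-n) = -7*n^5 + n^4 - 5*n^3 + 4*n^2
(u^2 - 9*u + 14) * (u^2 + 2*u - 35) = u^4 - 7*u^3 - 39*u^2 + 343*u - 490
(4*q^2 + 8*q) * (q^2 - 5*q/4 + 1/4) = 4*q^4 + 3*q^3 - 9*q^2 + 2*q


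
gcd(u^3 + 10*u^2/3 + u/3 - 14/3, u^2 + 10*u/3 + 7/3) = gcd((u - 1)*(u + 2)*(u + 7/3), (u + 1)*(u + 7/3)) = u + 7/3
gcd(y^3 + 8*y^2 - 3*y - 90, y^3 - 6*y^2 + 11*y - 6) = y - 3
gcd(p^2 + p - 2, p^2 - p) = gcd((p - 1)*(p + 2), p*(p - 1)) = p - 1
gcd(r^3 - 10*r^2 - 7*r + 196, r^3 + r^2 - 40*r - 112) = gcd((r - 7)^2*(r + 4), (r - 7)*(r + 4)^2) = r^2 - 3*r - 28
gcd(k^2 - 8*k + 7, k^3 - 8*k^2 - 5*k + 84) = k - 7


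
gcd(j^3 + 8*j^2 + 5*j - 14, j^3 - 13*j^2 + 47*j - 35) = j - 1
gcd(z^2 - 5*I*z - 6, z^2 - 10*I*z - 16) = z - 2*I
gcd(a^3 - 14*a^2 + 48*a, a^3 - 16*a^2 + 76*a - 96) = a^2 - 14*a + 48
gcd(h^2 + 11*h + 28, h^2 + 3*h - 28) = h + 7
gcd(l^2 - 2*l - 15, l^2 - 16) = 1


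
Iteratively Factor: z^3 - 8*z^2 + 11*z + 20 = (z - 5)*(z^2 - 3*z - 4) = (z - 5)*(z + 1)*(z - 4)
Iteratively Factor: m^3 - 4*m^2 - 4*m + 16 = (m + 2)*(m^2 - 6*m + 8) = (m - 2)*(m + 2)*(m - 4)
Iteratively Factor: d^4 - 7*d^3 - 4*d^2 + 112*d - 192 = (d - 4)*(d^3 - 3*d^2 - 16*d + 48) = (d - 4)*(d + 4)*(d^2 - 7*d + 12) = (d - 4)*(d - 3)*(d + 4)*(d - 4)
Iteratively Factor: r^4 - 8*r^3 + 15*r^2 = (r)*(r^3 - 8*r^2 + 15*r) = r*(r - 5)*(r^2 - 3*r) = r^2*(r - 5)*(r - 3)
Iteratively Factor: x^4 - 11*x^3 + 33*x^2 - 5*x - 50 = (x - 5)*(x^3 - 6*x^2 + 3*x + 10) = (x - 5)*(x - 2)*(x^2 - 4*x - 5) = (x - 5)*(x - 2)*(x + 1)*(x - 5)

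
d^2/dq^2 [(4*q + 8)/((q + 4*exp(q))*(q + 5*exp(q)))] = 4*(2*(q + 2)*(q + 4*exp(q))^2*(5*exp(q) + 1)^2 + 2*(q + 2)*(q + 4*exp(q))*(q + 5*exp(q))*(4*exp(q) + 1)*(5*exp(q) + 1) + 2*(q + 2)*(q + 5*exp(q))^2*(4*exp(q) + 1)^2 - (q + 4*exp(q))^2*(q + 5*exp(q))*(5*(q + 2)*exp(q) + 10*exp(q) + 2) - 2*(q + 4*exp(q))*(q + 5*exp(q))^2*(2*(q + 2)*exp(q) + 4*exp(q) + 1))/((q + 4*exp(q))^3*(q + 5*exp(q))^3)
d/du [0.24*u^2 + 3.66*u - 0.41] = 0.48*u + 3.66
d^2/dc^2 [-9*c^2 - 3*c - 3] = -18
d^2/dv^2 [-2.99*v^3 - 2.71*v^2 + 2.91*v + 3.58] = -17.94*v - 5.42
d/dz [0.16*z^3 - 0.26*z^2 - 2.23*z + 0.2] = 0.48*z^2 - 0.52*z - 2.23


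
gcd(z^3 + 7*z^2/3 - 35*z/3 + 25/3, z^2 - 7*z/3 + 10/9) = z - 5/3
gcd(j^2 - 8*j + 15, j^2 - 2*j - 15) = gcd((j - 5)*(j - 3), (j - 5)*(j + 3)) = j - 5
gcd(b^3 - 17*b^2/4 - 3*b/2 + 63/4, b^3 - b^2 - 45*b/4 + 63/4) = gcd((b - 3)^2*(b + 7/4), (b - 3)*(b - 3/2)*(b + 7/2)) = b - 3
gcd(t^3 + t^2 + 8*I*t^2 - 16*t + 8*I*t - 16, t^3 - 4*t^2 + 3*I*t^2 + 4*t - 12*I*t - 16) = t + 4*I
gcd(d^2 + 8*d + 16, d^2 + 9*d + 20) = d + 4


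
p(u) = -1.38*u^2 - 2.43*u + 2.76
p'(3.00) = -10.71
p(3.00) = -16.95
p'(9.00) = -27.27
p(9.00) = -130.89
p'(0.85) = -4.78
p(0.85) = -0.30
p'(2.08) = -8.17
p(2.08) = -8.26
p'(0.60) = -4.09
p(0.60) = 0.81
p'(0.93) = -5.00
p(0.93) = -0.69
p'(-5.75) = 13.44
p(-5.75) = -28.89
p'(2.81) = -10.19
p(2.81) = -14.96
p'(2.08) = -8.17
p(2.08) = -8.26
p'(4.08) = -13.69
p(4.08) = -30.13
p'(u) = -2.76*u - 2.43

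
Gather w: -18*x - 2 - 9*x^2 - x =-9*x^2 - 19*x - 2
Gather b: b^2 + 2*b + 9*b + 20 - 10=b^2 + 11*b + 10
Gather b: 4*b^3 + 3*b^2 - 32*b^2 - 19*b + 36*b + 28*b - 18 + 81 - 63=4*b^3 - 29*b^2 + 45*b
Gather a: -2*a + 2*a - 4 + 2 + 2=0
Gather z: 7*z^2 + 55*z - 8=7*z^2 + 55*z - 8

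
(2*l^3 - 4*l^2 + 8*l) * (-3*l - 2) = -6*l^4 + 8*l^3 - 16*l^2 - 16*l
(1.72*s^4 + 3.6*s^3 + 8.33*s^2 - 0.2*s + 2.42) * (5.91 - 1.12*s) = -1.9264*s^5 + 6.1332*s^4 + 11.9464*s^3 + 49.4543*s^2 - 3.8924*s + 14.3022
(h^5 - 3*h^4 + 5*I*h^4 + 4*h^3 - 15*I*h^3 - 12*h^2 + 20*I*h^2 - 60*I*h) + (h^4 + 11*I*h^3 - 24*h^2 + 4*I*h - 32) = h^5 - 2*h^4 + 5*I*h^4 + 4*h^3 - 4*I*h^3 - 36*h^2 + 20*I*h^2 - 56*I*h - 32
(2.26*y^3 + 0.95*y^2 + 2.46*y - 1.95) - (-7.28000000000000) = 2.26*y^3 + 0.95*y^2 + 2.46*y + 5.33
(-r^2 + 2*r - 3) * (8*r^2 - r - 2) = -8*r^4 + 17*r^3 - 24*r^2 - r + 6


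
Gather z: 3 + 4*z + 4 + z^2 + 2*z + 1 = z^2 + 6*z + 8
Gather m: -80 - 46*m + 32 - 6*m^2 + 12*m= -6*m^2 - 34*m - 48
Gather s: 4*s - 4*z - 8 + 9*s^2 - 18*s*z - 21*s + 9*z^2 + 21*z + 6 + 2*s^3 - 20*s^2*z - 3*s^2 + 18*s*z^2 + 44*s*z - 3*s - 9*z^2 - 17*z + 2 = 2*s^3 + s^2*(6 - 20*z) + s*(18*z^2 + 26*z - 20)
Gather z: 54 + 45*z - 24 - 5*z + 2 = 40*z + 32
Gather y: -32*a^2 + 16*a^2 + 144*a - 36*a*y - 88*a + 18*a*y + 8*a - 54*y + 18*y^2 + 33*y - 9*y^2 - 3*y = -16*a^2 + 64*a + 9*y^2 + y*(-18*a - 24)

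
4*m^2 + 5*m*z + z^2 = (m + z)*(4*m + z)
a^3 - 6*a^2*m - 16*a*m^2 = a*(a - 8*m)*(a + 2*m)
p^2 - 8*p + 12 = (p - 6)*(p - 2)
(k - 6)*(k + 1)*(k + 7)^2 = k^4 + 9*k^3 - 27*k^2 - 329*k - 294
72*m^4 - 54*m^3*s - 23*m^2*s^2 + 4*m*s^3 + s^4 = (-4*m + s)*(-m + s)*(3*m + s)*(6*m + s)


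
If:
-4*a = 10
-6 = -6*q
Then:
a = -5/2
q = 1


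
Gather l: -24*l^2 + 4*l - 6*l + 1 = -24*l^2 - 2*l + 1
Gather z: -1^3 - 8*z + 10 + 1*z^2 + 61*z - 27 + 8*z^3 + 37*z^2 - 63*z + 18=8*z^3 + 38*z^2 - 10*z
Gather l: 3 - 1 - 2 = 0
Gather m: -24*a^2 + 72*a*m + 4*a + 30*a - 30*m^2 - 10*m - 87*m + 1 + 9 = -24*a^2 + 34*a - 30*m^2 + m*(72*a - 97) + 10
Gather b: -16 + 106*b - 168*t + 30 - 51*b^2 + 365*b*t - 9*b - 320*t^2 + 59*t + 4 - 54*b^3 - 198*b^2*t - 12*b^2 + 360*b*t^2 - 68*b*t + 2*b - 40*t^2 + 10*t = -54*b^3 + b^2*(-198*t - 63) + b*(360*t^2 + 297*t + 99) - 360*t^2 - 99*t + 18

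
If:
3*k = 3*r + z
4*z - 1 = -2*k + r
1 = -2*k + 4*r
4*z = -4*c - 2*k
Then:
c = -23/60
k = 17/30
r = 8/15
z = 1/10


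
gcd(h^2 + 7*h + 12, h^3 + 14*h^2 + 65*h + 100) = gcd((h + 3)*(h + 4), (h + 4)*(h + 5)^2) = h + 4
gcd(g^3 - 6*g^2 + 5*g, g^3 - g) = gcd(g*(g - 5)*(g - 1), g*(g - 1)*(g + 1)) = g^2 - g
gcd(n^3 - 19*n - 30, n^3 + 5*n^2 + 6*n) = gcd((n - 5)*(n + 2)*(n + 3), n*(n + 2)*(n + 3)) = n^2 + 5*n + 6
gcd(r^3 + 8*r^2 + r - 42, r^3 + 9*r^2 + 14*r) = r + 7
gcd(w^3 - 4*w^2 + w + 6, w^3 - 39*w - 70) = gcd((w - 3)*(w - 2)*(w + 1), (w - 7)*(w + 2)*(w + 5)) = 1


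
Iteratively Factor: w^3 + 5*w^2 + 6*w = (w)*(w^2 + 5*w + 6) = w*(w + 2)*(w + 3)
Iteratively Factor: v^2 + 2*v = (v + 2)*(v)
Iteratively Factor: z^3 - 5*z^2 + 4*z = (z - 1)*(z^2 - 4*z) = z*(z - 1)*(z - 4)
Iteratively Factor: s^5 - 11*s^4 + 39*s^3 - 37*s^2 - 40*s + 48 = (s - 4)*(s^4 - 7*s^3 + 11*s^2 + 7*s - 12) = (s - 4)*(s - 1)*(s^3 - 6*s^2 + 5*s + 12) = (s - 4)^2*(s - 1)*(s^2 - 2*s - 3) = (s - 4)^2*(s - 1)*(s + 1)*(s - 3)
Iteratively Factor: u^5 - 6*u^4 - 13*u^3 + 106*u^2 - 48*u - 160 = (u + 4)*(u^4 - 10*u^3 + 27*u^2 - 2*u - 40) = (u + 1)*(u + 4)*(u^3 - 11*u^2 + 38*u - 40) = (u - 2)*(u + 1)*(u + 4)*(u^2 - 9*u + 20) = (u - 4)*(u - 2)*(u + 1)*(u + 4)*(u - 5)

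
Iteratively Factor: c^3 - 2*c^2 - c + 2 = (c - 2)*(c^2 - 1) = (c - 2)*(c + 1)*(c - 1)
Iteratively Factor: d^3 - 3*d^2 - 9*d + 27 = (d + 3)*(d^2 - 6*d + 9) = (d - 3)*(d + 3)*(d - 3)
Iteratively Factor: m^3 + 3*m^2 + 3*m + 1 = (m + 1)*(m^2 + 2*m + 1) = (m + 1)^2*(m + 1)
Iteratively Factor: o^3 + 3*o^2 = (o + 3)*(o^2) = o*(o + 3)*(o)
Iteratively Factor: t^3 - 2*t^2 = (t - 2)*(t^2) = t*(t - 2)*(t)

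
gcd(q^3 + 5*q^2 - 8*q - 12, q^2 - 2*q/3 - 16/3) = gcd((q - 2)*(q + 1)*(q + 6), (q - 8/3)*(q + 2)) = 1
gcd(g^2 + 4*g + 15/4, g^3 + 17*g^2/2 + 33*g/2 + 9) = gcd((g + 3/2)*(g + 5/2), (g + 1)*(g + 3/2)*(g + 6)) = g + 3/2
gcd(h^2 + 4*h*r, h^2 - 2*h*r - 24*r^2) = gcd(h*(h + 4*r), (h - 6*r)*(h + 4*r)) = h + 4*r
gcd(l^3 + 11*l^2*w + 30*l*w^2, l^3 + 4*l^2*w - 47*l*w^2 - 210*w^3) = l^2 + 11*l*w + 30*w^2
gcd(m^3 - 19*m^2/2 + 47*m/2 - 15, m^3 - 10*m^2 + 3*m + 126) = m - 6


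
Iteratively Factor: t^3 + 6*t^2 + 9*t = (t + 3)*(t^2 + 3*t) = t*(t + 3)*(t + 3)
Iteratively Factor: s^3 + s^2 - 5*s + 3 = (s - 1)*(s^2 + 2*s - 3) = (s - 1)^2*(s + 3)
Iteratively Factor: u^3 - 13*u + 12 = (u - 3)*(u^2 + 3*u - 4) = (u - 3)*(u + 4)*(u - 1)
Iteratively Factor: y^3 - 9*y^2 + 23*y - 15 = (y - 3)*(y^2 - 6*y + 5) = (y - 3)*(y - 1)*(y - 5)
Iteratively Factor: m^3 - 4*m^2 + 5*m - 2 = (m - 1)*(m^2 - 3*m + 2) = (m - 1)^2*(m - 2)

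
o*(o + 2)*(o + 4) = o^3 + 6*o^2 + 8*o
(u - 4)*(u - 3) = u^2 - 7*u + 12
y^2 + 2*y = y*(y + 2)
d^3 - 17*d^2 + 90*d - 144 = (d - 8)*(d - 6)*(d - 3)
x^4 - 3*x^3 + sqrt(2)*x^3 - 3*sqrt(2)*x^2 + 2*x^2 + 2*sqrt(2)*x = x*(x - 2)*(x - 1)*(x + sqrt(2))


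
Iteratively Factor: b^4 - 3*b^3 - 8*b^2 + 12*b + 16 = (b - 4)*(b^3 + b^2 - 4*b - 4) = (b - 4)*(b - 2)*(b^2 + 3*b + 2) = (b - 4)*(b - 2)*(b + 2)*(b + 1)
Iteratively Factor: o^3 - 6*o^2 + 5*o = (o - 1)*(o^2 - 5*o) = o*(o - 1)*(o - 5)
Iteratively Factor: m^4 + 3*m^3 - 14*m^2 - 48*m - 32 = (m + 1)*(m^3 + 2*m^2 - 16*m - 32) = (m + 1)*(m + 2)*(m^2 - 16) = (m - 4)*(m + 1)*(m + 2)*(m + 4)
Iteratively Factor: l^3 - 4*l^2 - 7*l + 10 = (l - 5)*(l^2 + l - 2) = (l - 5)*(l - 1)*(l + 2)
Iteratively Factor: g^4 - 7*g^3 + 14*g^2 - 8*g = (g - 2)*(g^3 - 5*g^2 + 4*g) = (g - 2)*(g - 1)*(g^2 - 4*g) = g*(g - 2)*(g - 1)*(g - 4)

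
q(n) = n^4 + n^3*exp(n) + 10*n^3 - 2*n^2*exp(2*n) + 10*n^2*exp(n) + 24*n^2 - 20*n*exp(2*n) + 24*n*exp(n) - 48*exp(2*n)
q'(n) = n^3*exp(n) + 4*n^3 - 4*n^2*exp(2*n) + 13*n^2*exp(n) + 30*n^2 - 44*n*exp(2*n) + 44*n*exp(n) + 48*n - 116*exp(2*n) + 24*exp(n)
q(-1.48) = 19.93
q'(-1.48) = -25.00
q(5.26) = -7617595.74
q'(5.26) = -16824513.49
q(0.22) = -73.05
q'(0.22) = -140.63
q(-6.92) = 128.62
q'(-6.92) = -221.05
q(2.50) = -14371.63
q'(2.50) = -34069.07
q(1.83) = -2874.32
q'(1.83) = -6983.61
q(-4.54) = -16.21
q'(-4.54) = 26.11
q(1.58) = -1563.87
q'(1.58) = -3810.93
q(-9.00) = 1214.98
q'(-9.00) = -918.01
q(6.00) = -38766361.21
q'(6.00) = -84889145.92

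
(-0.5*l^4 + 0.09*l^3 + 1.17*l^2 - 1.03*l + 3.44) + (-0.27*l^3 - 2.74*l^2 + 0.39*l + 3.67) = -0.5*l^4 - 0.18*l^3 - 1.57*l^2 - 0.64*l + 7.11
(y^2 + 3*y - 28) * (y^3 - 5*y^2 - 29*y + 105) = y^5 - 2*y^4 - 72*y^3 + 158*y^2 + 1127*y - 2940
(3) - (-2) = 5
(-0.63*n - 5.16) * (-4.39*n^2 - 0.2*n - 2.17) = 2.7657*n^3 + 22.7784*n^2 + 2.3991*n + 11.1972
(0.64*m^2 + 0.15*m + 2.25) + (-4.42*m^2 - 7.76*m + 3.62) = -3.78*m^2 - 7.61*m + 5.87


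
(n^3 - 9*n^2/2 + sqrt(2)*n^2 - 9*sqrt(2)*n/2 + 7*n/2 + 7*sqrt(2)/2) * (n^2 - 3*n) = n^5 - 15*n^4/2 + sqrt(2)*n^4 - 15*sqrt(2)*n^3/2 + 17*n^3 - 21*n^2/2 + 17*sqrt(2)*n^2 - 21*sqrt(2)*n/2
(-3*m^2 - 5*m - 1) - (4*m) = -3*m^2 - 9*m - 1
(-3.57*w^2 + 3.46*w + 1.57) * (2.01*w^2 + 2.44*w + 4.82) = -7.1757*w^4 - 1.7562*w^3 - 5.6093*w^2 + 20.508*w + 7.5674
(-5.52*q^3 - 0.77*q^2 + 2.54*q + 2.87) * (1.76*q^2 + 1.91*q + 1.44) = -9.7152*q^5 - 11.8984*q^4 - 4.9491*q^3 + 8.7938*q^2 + 9.1393*q + 4.1328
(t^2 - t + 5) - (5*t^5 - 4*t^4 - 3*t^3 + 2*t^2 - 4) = -5*t^5 + 4*t^4 + 3*t^3 - t^2 - t + 9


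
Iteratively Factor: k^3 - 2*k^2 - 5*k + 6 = (k - 3)*(k^2 + k - 2) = (k - 3)*(k + 2)*(k - 1)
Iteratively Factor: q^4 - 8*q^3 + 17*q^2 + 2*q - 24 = (q - 4)*(q^3 - 4*q^2 + q + 6) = (q - 4)*(q + 1)*(q^2 - 5*q + 6) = (q - 4)*(q - 3)*(q + 1)*(q - 2)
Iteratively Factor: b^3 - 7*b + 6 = (b + 3)*(b^2 - 3*b + 2) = (b - 1)*(b + 3)*(b - 2)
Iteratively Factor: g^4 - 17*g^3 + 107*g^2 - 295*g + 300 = (g - 5)*(g^3 - 12*g^2 + 47*g - 60) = (g - 5)*(g - 4)*(g^2 - 8*g + 15) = (g - 5)^2*(g - 4)*(g - 3)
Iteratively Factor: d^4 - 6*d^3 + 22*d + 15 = (d + 1)*(d^3 - 7*d^2 + 7*d + 15) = (d + 1)^2*(d^2 - 8*d + 15) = (d - 5)*(d + 1)^2*(d - 3)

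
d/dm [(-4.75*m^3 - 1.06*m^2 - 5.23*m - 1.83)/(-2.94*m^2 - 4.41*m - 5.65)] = (13.965*m^4 + 41.895*m^3 + 69.8109*m^2 + 1.2176*m + 21.4792)/(8.6436*m^4 + 25.9308*m^3 + 52.6701*m^2 + 49.833*m + 31.9225)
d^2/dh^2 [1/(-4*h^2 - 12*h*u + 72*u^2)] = (h^2 + 3*h*u - 18*u^2 - (2*h + 3*u)^2)/(2*(h^2 + 3*h*u - 18*u^2)^3)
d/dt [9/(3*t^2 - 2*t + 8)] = 18*(1 - 3*t)/(3*t^2 - 2*t + 8)^2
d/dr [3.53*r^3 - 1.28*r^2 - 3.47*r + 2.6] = 10.59*r^2 - 2.56*r - 3.47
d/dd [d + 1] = 1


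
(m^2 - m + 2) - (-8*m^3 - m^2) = 8*m^3 + 2*m^2 - m + 2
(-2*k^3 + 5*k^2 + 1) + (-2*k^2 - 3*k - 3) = -2*k^3 + 3*k^2 - 3*k - 2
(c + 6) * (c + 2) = c^2 + 8*c + 12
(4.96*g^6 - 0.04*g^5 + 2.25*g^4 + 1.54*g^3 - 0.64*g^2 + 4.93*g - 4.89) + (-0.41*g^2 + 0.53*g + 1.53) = 4.96*g^6 - 0.04*g^5 + 2.25*g^4 + 1.54*g^3 - 1.05*g^2 + 5.46*g - 3.36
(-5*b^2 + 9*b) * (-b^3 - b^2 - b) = 5*b^5 - 4*b^4 - 4*b^3 - 9*b^2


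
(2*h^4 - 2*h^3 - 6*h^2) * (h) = 2*h^5 - 2*h^4 - 6*h^3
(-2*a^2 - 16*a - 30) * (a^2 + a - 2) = -2*a^4 - 18*a^3 - 42*a^2 + 2*a + 60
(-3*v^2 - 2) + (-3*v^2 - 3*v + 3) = -6*v^2 - 3*v + 1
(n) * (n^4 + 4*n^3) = n^5 + 4*n^4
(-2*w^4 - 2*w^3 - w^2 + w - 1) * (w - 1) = -2*w^5 + w^3 + 2*w^2 - 2*w + 1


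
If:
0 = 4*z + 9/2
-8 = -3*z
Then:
No Solution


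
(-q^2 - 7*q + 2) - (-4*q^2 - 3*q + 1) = 3*q^2 - 4*q + 1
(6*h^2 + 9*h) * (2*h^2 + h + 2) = 12*h^4 + 24*h^3 + 21*h^2 + 18*h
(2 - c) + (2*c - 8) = c - 6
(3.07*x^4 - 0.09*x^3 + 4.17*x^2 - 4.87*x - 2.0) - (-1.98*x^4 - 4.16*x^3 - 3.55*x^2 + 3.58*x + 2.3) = 5.05*x^4 + 4.07*x^3 + 7.72*x^2 - 8.45*x - 4.3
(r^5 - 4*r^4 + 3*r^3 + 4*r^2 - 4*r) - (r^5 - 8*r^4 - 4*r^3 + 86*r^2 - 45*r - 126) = 4*r^4 + 7*r^3 - 82*r^2 + 41*r + 126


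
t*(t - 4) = t^2 - 4*t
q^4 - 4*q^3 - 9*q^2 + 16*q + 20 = (q - 5)*(q - 2)*(q + 1)*(q + 2)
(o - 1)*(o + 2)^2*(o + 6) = o^4 + 9*o^3 + 18*o^2 - 4*o - 24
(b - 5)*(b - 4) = b^2 - 9*b + 20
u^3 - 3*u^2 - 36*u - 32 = (u - 8)*(u + 1)*(u + 4)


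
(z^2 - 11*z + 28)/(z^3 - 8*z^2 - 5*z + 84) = 1/(z + 3)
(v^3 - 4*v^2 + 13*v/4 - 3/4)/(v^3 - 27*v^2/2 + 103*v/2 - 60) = (4*v^2 - 4*v + 1)/(2*(2*v^2 - 21*v + 40))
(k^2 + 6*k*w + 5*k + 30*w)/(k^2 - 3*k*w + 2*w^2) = (k^2 + 6*k*w + 5*k + 30*w)/(k^2 - 3*k*w + 2*w^2)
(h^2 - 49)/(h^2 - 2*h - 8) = (49 - h^2)/(-h^2 + 2*h + 8)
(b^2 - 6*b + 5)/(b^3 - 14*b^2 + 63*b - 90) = (b - 1)/(b^2 - 9*b + 18)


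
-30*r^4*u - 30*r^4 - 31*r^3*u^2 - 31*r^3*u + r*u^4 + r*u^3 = (-6*r + u)*(r + u)*(5*r + u)*(r*u + r)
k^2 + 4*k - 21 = (k - 3)*(k + 7)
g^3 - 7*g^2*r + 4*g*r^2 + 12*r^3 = (g - 6*r)*(g - 2*r)*(g + r)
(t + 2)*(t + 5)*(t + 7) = t^3 + 14*t^2 + 59*t + 70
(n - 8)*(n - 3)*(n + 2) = n^3 - 9*n^2 + 2*n + 48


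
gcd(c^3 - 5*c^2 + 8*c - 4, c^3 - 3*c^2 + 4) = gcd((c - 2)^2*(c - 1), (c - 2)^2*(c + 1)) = c^2 - 4*c + 4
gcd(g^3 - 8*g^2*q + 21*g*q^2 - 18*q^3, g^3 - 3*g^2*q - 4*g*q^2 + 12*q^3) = g^2 - 5*g*q + 6*q^2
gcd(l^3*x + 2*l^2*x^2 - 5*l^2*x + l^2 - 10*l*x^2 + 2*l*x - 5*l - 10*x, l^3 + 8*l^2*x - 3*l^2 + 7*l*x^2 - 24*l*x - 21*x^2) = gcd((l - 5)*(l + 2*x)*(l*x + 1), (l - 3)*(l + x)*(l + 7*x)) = 1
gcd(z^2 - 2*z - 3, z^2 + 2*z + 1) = z + 1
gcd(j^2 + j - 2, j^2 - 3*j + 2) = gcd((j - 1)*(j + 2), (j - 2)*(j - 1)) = j - 1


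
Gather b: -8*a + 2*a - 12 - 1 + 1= -6*a - 12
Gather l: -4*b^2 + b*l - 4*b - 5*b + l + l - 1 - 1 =-4*b^2 - 9*b + l*(b + 2) - 2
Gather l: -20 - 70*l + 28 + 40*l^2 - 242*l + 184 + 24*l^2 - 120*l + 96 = 64*l^2 - 432*l + 288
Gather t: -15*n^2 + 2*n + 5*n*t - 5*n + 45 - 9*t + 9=-15*n^2 - 3*n + t*(5*n - 9) + 54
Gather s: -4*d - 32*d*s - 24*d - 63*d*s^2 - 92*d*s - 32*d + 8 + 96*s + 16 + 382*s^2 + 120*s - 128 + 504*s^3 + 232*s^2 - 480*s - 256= -60*d + 504*s^3 + s^2*(614 - 63*d) + s*(-124*d - 264) - 360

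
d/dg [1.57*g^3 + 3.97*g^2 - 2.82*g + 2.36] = 4.71*g^2 + 7.94*g - 2.82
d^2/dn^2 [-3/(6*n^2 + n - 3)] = 6*(36*n^2 + 6*n - (12*n + 1)^2 - 18)/(6*n^2 + n - 3)^3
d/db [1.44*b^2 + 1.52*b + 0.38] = 2.88*b + 1.52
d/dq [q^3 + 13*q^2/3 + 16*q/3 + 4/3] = 3*q^2 + 26*q/3 + 16/3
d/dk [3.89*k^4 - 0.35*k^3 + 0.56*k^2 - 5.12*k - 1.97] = 15.56*k^3 - 1.05*k^2 + 1.12*k - 5.12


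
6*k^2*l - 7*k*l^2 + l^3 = l*(-6*k + l)*(-k + l)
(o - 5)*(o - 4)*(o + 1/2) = o^3 - 17*o^2/2 + 31*o/2 + 10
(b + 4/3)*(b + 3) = b^2 + 13*b/3 + 4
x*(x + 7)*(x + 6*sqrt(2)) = x^3 + 7*x^2 + 6*sqrt(2)*x^2 + 42*sqrt(2)*x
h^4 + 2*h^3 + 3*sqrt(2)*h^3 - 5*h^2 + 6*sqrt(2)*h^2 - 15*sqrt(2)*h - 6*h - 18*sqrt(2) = (h - 2)*(h + 1)*(h + 3)*(h + 3*sqrt(2))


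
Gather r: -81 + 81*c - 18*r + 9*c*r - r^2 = 81*c - r^2 + r*(9*c - 18) - 81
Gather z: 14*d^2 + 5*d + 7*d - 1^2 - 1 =14*d^2 + 12*d - 2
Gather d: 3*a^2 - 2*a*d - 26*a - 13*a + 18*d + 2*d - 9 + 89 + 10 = 3*a^2 - 39*a + d*(20 - 2*a) + 90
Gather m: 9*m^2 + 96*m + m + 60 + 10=9*m^2 + 97*m + 70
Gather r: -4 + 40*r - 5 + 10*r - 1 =50*r - 10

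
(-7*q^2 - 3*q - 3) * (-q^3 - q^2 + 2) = 7*q^5 + 10*q^4 + 6*q^3 - 11*q^2 - 6*q - 6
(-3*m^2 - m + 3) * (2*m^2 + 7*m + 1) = -6*m^4 - 23*m^3 - 4*m^2 + 20*m + 3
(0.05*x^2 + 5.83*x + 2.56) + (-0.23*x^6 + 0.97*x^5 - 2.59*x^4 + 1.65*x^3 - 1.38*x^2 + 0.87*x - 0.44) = -0.23*x^6 + 0.97*x^5 - 2.59*x^4 + 1.65*x^3 - 1.33*x^2 + 6.7*x + 2.12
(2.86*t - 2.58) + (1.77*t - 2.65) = 4.63*t - 5.23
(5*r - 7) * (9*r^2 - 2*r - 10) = 45*r^3 - 73*r^2 - 36*r + 70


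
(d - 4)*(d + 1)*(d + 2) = d^3 - d^2 - 10*d - 8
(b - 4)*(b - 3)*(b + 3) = b^3 - 4*b^2 - 9*b + 36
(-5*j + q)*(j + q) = -5*j^2 - 4*j*q + q^2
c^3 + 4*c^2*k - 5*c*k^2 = c*(c - k)*(c + 5*k)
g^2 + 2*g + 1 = (g + 1)^2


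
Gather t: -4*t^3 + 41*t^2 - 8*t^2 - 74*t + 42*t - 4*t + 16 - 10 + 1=-4*t^3 + 33*t^2 - 36*t + 7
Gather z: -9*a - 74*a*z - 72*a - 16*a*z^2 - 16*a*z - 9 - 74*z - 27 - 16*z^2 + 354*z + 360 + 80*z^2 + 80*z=-81*a + z^2*(64 - 16*a) + z*(360 - 90*a) + 324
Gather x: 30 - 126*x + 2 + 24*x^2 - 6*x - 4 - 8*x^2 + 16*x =16*x^2 - 116*x + 28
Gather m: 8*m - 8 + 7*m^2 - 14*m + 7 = 7*m^2 - 6*m - 1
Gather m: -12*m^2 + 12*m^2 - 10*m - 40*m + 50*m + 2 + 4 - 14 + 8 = 0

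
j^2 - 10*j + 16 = (j - 8)*(j - 2)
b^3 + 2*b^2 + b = b*(b + 1)^2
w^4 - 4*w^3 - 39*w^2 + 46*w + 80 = (w - 8)*(w - 2)*(w + 1)*(w + 5)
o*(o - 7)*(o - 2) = o^3 - 9*o^2 + 14*o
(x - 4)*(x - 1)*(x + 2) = x^3 - 3*x^2 - 6*x + 8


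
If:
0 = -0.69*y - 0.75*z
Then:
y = -1.08695652173913*z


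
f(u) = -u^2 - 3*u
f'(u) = -2*u - 3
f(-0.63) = 1.49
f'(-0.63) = -1.74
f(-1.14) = 2.12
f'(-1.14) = -0.72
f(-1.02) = 2.02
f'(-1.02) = -0.96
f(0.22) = -0.71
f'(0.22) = -3.44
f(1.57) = -7.17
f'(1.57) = -6.14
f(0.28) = -0.92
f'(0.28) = -3.56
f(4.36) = -32.09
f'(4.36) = -11.72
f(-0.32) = 0.86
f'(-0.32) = -2.36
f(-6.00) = -18.00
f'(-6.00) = 9.00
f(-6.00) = -18.00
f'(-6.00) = 9.00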